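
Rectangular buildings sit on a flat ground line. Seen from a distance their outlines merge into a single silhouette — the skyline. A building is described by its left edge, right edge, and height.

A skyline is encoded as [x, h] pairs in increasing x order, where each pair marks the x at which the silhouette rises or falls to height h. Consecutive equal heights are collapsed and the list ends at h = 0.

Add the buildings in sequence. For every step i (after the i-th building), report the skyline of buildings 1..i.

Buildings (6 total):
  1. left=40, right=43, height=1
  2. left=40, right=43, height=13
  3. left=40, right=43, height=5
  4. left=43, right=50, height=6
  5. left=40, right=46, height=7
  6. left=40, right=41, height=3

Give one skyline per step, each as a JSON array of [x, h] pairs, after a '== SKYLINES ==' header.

== SKYLINES ==
[[40,1],[43,0]]
[[40,13],[43,0]]
[[40,13],[43,0]]
[[40,13],[43,6],[50,0]]
[[40,13],[43,7],[46,6],[50,0]]
[[40,13],[43,7],[46,6],[50,0]]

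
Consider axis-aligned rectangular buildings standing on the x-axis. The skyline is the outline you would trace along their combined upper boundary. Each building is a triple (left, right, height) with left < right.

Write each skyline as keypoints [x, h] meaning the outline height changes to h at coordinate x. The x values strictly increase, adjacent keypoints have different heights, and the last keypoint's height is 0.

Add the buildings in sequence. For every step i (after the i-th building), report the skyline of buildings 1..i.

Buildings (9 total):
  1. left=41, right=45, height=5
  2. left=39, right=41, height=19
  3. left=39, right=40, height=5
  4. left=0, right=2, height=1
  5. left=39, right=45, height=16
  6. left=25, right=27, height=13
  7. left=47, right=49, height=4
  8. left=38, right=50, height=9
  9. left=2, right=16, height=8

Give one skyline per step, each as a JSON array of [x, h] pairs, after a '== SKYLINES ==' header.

== SKYLINES ==
[[41,5],[45,0]]
[[39,19],[41,5],[45,0]]
[[39,19],[41,5],[45,0]]
[[0,1],[2,0],[39,19],[41,5],[45,0]]
[[0,1],[2,0],[39,19],[41,16],[45,0]]
[[0,1],[2,0],[25,13],[27,0],[39,19],[41,16],[45,0]]
[[0,1],[2,0],[25,13],[27,0],[39,19],[41,16],[45,0],[47,4],[49,0]]
[[0,1],[2,0],[25,13],[27,0],[38,9],[39,19],[41,16],[45,9],[50,0]]
[[0,1],[2,8],[16,0],[25,13],[27,0],[38,9],[39,19],[41,16],[45,9],[50,0]]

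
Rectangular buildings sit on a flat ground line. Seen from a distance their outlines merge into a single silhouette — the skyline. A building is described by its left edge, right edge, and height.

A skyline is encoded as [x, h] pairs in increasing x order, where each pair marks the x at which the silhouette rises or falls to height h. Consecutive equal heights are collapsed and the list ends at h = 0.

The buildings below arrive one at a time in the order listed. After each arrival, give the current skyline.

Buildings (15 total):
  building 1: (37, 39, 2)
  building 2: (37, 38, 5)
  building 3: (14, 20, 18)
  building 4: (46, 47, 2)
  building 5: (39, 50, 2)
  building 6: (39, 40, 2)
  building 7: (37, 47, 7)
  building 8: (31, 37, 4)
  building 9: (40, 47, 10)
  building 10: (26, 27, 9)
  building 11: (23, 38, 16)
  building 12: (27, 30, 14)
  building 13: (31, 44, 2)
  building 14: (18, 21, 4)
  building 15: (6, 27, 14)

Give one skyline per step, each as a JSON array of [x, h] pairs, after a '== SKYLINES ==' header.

== SKYLINES ==
[[37,2],[39,0]]
[[37,5],[38,2],[39,0]]
[[14,18],[20,0],[37,5],[38,2],[39,0]]
[[14,18],[20,0],[37,5],[38,2],[39,0],[46,2],[47,0]]
[[14,18],[20,0],[37,5],[38,2],[50,0]]
[[14,18],[20,0],[37,5],[38,2],[50,0]]
[[14,18],[20,0],[37,7],[47,2],[50,0]]
[[14,18],[20,0],[31,4],[37,7],[47,2],[50,0]]
[[14,18],[20,0],[31,4],[37,7],[40,10],[47,2],[50,0]]
[[14,18],[20,0],[26,9],[27,0],[31,4],[37,7],[40,10],[47,2],[50,0]]
[[14,18],[20,0],[23,16],[38,7],[40,10],[47,2],[50,0]]
[[14,18],[20,0],[23,16],[38,7],[40,10],[47,2],[50,0]]
[[14,18],[20,0],[23,16],[38,7],[40,10],[47,2],[50,0]]
[[14,18],[20,4],[21,0],[23,16],[38,7],[40,10],[47,2],[50,0]]
[[6,14],[14,18],[20,14],[23,16],[38,7],[40,10],[47,2],[50,0]]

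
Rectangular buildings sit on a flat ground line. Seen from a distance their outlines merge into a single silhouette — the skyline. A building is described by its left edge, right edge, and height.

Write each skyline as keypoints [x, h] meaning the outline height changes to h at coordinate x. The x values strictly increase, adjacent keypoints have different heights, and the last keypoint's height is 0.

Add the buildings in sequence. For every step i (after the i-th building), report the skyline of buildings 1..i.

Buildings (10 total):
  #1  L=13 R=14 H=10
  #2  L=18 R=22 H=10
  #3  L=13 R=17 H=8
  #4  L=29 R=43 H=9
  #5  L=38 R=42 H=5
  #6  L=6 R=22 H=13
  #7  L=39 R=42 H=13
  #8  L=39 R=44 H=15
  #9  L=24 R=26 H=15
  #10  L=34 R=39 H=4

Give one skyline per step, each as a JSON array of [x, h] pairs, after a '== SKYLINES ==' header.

== SKYLINES ==
[[13,10],[14,0]]
[[13,10],[14,0],[18,10],[22,0]]
[[13,10],[14,8],[17,0],[18,10],[22,0]]
[[13,10],[14,8],[17,0],[18,10],[22,0],[29,9],[43,0]]
[[13,10],[14,8],[17,0],[18,10],[22,0],[29,9],[43,0]]
[[6,13],[22,0],[29,9],[43,0]]
[[6,13],[22,0],[29,9],[39,13],[42,9],[43,0]]
[[6,13],[22,0],[29,9],[39,15],[44,0]]
[[6,13],[22,0],[24,15],[26,0],[29,9],[39,15],[44,0]]
[[6,13],[22,0],[24,15],[26,0],[29,9],[39,15],[44,0]]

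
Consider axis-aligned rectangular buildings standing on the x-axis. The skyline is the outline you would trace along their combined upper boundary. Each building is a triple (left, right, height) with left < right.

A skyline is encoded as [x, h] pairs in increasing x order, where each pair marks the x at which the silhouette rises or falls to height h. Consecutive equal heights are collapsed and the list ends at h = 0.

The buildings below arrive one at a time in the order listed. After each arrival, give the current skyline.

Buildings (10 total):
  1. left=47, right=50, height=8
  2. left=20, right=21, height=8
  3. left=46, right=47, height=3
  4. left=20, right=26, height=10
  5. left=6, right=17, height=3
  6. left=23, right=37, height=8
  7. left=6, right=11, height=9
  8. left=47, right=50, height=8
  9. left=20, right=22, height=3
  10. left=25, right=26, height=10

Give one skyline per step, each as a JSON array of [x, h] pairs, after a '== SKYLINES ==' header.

== SKYLINES ==
[[47,8],[50,0]]
[[20,8],[21,0],[47,8],[50,0]]
[[20,8],[21,0],[46,3],[47,8],[50,0]]
[[20,10],[26,0],[46,3],[47,8],[50,0]]
[[6,3],[17,0],[20,10],[26,0],[46,3],[47,8],[50,0]]
[[6,3],[17,0],[20,10],[26,8],[37,0],[46,3],[47,8],[50,0]]
[[6,9],[11,3],[17,0],[20,10],[26,8],[37,0],[46,3],[47,8],[50,0]]
[[6,9],[11,3],[17,0],[20,10],[26,8],[37,0],[46,3],[47,8],[50,0]]
[[6,9],[11,3],[17,0],[20,10],[26,8],[37,0],[46,3],[47,8],[50,0]]
[[6,9],[11,3],[17,0],[20,10],[26,8],[37,0],[46,3],[47,8],[50,0]]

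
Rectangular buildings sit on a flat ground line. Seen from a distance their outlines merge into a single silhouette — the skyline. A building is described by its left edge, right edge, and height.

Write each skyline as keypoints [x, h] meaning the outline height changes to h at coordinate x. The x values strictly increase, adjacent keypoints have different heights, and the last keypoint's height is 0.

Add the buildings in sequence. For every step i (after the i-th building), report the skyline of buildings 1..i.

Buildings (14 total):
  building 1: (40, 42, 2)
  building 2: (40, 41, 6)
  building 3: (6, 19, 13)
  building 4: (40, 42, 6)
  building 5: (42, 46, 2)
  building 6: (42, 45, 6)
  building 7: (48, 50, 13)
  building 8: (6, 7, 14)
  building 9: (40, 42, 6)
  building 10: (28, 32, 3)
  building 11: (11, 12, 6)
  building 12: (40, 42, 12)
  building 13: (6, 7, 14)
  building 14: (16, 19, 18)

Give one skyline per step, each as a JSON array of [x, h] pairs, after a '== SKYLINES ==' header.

== SKYLINES ==
[[40,2],[42,0]]
[[40,6],[41,2],[42,0]]
[[6,13],[19,0],[40,6],[41,2],[42,0]]
[[6,13],[19,0],[40,6],[42,0]]
[[6,13],[19,0],[40,6],[42,2],[46,0]]
[[6,13],[19,0],[40,6],[45,2],[46,0]]
[[6,13],[19,0],[40,6],[45,2],[46,0],[48,13],[50,0]]
[[6,14],[7,13],[19,0],[40,6],[45,2],[46,0],[48,13],[50,0]]
[[6,14],[7,13],[19,0],[40,6],[45,2],[46,0],[48,13],[50,0]]
[[6,14],[7,13],[19,0],[28,3],[32,0],[40,6],[45,2],[46,0],[48,13],[50,0]]
[[6,14],[7,13],[19,0],[28,3],[32,0],[40,6],[45,2],[46,0],[48,13],[50,0]]
[[6,14],[7,13],[19,0],[28,3],[32,0],[40,12],[42,6],[45,2],[46,0],[48,13],[50,0]]
[[6,14],[7,13],[19,0],[28,3],[32,0],[40,12],[42,6],[45,2],[46,0],[48,13],[50,0]]
[[6,14],[7,13],[16,18],[19,0],[28,3],[32,0],[40,12],[42,6],[45,2],[46,0],[48,13],[50,0]]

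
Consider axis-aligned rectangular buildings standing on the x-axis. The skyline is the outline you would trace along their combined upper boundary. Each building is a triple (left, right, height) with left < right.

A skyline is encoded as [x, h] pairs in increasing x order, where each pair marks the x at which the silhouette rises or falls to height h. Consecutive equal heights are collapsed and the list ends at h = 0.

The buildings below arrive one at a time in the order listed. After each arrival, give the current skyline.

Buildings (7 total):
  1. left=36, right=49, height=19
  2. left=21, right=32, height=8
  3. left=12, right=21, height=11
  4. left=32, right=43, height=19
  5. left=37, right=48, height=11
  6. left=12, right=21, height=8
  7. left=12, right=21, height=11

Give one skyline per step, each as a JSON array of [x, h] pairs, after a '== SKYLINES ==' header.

== SKYLINES ==
[[36,19],[49,0]]
[[21,8],[32,0],[36,19],[49,0]]
[[12,11],[21,8],[32,0],[36,19],[49,0]]
[[12,11],[21,8],[32,19],[49,0]]
[[12,11],[21,8],[32,19],[49,0]]
[[12,11],[21,8],[32,19],[49,0]]
[[12,11],[21,8],[32,19],[49,0]]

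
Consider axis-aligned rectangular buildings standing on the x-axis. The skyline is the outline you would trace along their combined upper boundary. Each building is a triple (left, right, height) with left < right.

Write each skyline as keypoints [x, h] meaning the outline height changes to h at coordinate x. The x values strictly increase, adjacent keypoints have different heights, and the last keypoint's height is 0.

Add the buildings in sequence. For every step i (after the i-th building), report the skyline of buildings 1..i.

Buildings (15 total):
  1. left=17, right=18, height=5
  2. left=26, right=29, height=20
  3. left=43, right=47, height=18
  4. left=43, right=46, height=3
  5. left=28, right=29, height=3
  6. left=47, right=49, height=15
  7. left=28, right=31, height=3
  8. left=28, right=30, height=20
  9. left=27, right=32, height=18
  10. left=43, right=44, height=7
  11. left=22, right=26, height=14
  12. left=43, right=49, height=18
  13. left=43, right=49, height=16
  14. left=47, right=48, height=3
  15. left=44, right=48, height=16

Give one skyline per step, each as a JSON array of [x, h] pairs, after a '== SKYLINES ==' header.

== SKYLINES ==
[[17,5],[18,0]]
[[17,5],[18,0],[26,20],[29,0]]
[[17,5],[18,0],[26,20],[29,0],[43,18],[47,0]]
[[17,5],[18,0],[26,20],[29,0],[43,18],[47,0]]
[[17,5],[18,0],[26,20],[29,0],[43,18],[47,0]]
[[17,5],[18,0],[26,20],[29,0],[43,18],[47,15],[49,0]]
[[17,5],[18,0],[26,20],[29,3],[31,0],[43,18],[47,15],[49,0]]
[[17,5],[18,0],[26,20],[30,3],[31,0],[43,18],[47,15],[49,0]]
[[17,5],[18,0],[26,20],[30,18],[32,0],[43,18],[47,15],[49,0]]
[[17,5],[18,0],[26,20],[30,18],[32,0],[43,18],[47,15],[49,0]]
[[17,5],[18,0],[22,14],[26,20],[30,18],[32,0],[43,18],[47,15],[49,0]]
[[17,5],[18,0],[22,14],[26,20],[30,18],[32,0],[43,18],[49,0]]
[[17,5],[18,0],[22,14],[26,20],[30,18],[32,0],[43,18],[49,0]]
[[17,5],[18,0],[22,14],[26,20],[30,18],[32,0],[43,18],[49,0]]
[[17,5],[18,0],[22,14],[26,20],[30,18],[32,0],[43,18],[49,0]]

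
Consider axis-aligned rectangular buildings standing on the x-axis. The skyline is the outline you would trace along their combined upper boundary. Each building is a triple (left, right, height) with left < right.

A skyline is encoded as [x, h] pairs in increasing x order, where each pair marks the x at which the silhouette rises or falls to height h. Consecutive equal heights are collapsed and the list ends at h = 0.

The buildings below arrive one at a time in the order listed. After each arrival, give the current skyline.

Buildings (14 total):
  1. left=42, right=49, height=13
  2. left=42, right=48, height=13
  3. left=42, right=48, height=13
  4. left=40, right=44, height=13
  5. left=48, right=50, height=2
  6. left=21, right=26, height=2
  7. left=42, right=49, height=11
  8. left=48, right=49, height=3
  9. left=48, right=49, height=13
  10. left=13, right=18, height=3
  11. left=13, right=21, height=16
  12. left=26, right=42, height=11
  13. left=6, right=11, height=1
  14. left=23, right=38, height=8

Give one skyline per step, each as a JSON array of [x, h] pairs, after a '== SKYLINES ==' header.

== SKYLINES ==
[[42,13],[49,0]]
[[42,13],[49,0]]
[[42,13],[49,0]]
[[40,13],[49,0]]
[[40,13],[49,2],[50,0]]
[[21,2],[26,0],[40,13],[49,2],[50,0]]
[[21,2],[26,0],[40,13],[49,2],[50,0]]
[[21,2],[26,0],[40,13],[49,2],[50,0]]
[[21,2],[26,0],[40,13],[49,2],[50,0]]
[[13,3],[18,0],[21,2],[26,0],[40,13],[49,2],[50,0]]
[[13,16],[21,2],[26,0],[40,13],[49,2],[50,0]]
[[13,16],[21,2],[26,11],[40,13],[49,2],[50,0]]
[[6,1],[11,0],[13,16],[21,2],[26,11],[40,13],[49,2],[50,0]]
[[6,1],[11,0],[13,16],[21,2],[23,8],[26,11],[40,13],[49,2],[50,0]]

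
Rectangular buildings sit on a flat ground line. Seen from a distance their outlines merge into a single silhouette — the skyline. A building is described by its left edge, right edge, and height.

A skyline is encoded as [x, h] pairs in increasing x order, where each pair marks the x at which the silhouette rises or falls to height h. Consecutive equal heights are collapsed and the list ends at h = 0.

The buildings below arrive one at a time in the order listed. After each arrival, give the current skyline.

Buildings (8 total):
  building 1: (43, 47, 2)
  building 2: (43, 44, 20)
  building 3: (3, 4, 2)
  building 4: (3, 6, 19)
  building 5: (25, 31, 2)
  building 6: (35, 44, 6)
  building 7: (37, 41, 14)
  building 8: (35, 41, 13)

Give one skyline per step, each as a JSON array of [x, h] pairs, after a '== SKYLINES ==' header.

== SKYLINES ==
[[43,2],[47,0]]
[[43,20],[44,2],[47,0]]
[[3,2],[4,0],[43,20],[44,2],[47,0]]
[[3,19],[6,0],[43,20],[44,2],[47,0]]
[[3,19],[6,0],[25,2],[31,0],[43,20],[44,2],[47,0]]
[[3,19],[6,0],[25,2],[31,0],[35,6],[43,20],[44,2],[47,0]]
[[3,19],[6,0],[25,2],[31,0],[35,6],[37,14],[41,6],[43,20],[44,2],[47,0]]
[[3,19],[6,0],[25,2],[31,0],[35,13],[37,14],[41,6],[43,20],[44,2],[47,0]]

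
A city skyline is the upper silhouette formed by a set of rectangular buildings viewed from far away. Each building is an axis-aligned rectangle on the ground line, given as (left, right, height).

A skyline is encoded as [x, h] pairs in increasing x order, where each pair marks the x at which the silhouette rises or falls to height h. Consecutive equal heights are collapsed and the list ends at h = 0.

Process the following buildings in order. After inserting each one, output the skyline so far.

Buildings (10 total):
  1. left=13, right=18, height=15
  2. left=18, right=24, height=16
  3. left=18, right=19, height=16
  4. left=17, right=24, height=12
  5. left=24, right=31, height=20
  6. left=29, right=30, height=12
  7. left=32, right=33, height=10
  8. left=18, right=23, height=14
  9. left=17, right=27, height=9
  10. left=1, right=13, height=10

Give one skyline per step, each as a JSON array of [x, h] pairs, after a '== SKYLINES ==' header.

== SKYLINES ==
[[13,15],[18,0]]
[[13,15],[18,16],[24,0]]
[[13,15],[18,16],[24,0]]
[[13,15],[18,16],[24,0]]
[[13,15],[18,16],[24,20],[31,0]]
[[13,15],[18,16],[24,20],[31,0]]
[[13,15],[18,16],[24,20],[31,0],[32,10],[33,0]]
[[13,15],[18,16],[24,20],[31,0],[32,10],[33,0]]
[[13,15],[18,16],[24,20],[31,0],[32,10],[33,0]]
[[1,10],[13,15],[18,16],[24,20],[31,0],[32,10],[33,0]]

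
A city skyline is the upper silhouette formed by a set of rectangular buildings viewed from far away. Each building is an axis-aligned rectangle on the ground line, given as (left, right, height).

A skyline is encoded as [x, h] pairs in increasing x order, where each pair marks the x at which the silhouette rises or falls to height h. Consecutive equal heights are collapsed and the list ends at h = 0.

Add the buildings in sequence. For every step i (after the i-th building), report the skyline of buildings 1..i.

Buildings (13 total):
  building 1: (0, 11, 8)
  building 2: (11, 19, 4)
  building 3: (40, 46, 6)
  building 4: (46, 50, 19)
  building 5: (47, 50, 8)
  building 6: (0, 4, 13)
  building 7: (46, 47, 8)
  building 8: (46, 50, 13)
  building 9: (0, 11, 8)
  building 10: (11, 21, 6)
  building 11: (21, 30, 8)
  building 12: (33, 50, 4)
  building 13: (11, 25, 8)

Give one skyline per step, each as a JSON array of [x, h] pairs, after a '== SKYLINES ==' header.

== SKYLINES ==
[[0,8],[11,0]]
[[0,8],[11,4],[19,0]]
[[0,8],[11,4],[19,0],[40,6],[46,0]]
[[0,8],[11,4],[19,0],[40,6],[46,19],[50,0]]
[[0,8],[11,4],[19,0],[40,6],[46,19],[50,0]]
[[0,13],[4,8],[11,4],[19,0],[40,6],[46,19],[50,0]]
[[0,13],[4,8],[11,4],[19,0],[40,6],[46,19],[50,0]]
[[0,13],[4,8],[11,4],[19,0],[40,6],[46,19],[50,0]]
[[0,13],[4,8],[11,4],[19,0],[40,6],[46,19],[50,0]]
[[0,13],[4,8],[11,6],[21,0],[40,6],[46,19],[50,0]]
[[0,13],[4,8],[11,6],[21,8],[30,0],[40,6],[46,19],[50,0]]
[[0,13],[4,8],[11,6],[21,8],[30,0],[33,4],[40,6],[46,19],[50,0]]
[[0,13],[4,8],[30,0],[33,4],[40,6],[46,19],[50,0]]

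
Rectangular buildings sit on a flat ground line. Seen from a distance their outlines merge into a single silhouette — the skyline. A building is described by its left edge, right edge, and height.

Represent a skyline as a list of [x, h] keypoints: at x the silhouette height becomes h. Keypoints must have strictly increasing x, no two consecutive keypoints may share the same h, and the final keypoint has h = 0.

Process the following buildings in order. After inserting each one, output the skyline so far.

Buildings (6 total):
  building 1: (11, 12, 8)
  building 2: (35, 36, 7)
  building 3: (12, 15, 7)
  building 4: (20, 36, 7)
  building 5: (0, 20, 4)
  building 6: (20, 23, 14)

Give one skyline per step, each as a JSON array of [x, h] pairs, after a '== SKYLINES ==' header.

== SKYLINES ==
[[11,8],[12,0]]
[[11,8],[12,0],[35,7],[36,0]]
[[11,8],[12,7],[15,0],[35,7],[36,0]]
[[11,8],[12,7],[15,0],[20,7],[36,0]]
[[0,4],[11,8],[12,7],[15,4],[20,7],[36,0]]
[[0,4],[11,8],[12,7],[15,4],[20,14],[23,7],[36,0]]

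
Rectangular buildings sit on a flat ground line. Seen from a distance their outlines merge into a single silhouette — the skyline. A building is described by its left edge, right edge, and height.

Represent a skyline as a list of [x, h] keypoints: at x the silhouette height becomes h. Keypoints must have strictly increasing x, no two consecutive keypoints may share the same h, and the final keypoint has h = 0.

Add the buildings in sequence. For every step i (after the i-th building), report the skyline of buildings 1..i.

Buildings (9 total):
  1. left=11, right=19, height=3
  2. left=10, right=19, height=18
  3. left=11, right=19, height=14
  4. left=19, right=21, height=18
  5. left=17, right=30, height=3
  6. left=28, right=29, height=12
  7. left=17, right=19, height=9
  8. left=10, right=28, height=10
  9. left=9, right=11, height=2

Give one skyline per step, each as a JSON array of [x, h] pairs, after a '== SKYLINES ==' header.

== SKYLINES ==
[[11,3],[19,0]]
[[10,18],[19,0]]
[[10,18],[19,0]]
[[10,18],[21,0]]
[[10,18],[21,3],[30,0]]
[[10,18],[21,3],[28,12],[29,3],[30,0]]
[[10,18],[21,3],[28,12],[29,3],[30,0]]
[[10,18],[21,10],[28,12],[29,3],[30,0]]
[[9,2],[10,18],[21,10],[28,12],[29,3],[30,0]]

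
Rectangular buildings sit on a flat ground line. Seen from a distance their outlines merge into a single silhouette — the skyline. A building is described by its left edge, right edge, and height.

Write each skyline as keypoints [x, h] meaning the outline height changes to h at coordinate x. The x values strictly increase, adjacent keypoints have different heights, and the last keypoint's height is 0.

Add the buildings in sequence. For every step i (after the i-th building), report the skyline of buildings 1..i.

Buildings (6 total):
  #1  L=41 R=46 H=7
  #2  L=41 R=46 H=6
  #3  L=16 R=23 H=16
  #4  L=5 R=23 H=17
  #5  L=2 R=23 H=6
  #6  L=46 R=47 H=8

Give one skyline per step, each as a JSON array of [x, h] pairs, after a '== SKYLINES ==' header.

== SKYLINES ==
[[41,7],[46,0]]
[[41,7],[46,0]]
[[16,16],[23,0],[41,7],[46,0]]
[[5,17],[23,0],[41,7],[46,0]]
[[2,6],[5,17],[23,0],[41,7],[46,0]]
[[2,6],[5,17],[23,0],[41,7],[46,8],[47,0]]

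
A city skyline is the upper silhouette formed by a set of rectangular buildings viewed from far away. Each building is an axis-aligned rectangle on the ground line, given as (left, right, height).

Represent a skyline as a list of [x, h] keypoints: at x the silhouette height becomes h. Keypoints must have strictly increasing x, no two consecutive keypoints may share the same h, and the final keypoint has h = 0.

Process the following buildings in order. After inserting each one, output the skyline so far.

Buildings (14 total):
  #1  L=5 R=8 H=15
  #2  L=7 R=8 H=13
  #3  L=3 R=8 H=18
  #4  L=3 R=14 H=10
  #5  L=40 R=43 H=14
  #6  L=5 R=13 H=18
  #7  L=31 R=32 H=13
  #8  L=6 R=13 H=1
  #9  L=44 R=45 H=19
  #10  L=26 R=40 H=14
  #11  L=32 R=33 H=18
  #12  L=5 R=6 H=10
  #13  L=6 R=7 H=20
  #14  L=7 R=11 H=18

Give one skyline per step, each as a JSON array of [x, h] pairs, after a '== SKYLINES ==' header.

== SKYLINES ==
[[5,15],[8,0]]
[[5,15],[8,0]]
[[3,18],[8,0]]
[[3,18],[8,10],[14,0]]
[[3,18],[8,10],[14,0],[40,14],[43,0]]
[[3,18],[13,10],[14,0],[40,14],[43,0]]
[[3,18],[13,10],[14,0],[31,13],[32,0],[40,14],[43,0]]
[[3,18],[13,10],[14,0],[31,13],[32,0],[40,14],[43,0]]
[[3,18],[13,10],[14,0],[31,13],[32,0],[40,14],[43,0],[44,19],[45,0]]
[[3,18],[13,10],[14,0],[26,14],[43,0],[44,19],[45,0]]
[[3,18],[13,10],[14,0],[26,14],[32,18],[33,14],[43,0],[44,19],[45,0]]
[[3,18],[13,10],[14,0],[26,14],[32,18],[33,14],[43,0],[44,19],[45,0]]
[[3,18],[6,20],[7,18],[13,10],[14,0],[26,14],[32,18],[33,14],[43,0],[44,19],[45,0]]
[[3,18],[6,20],[7,18],[13,10],[14,0],[26,14],[32,18],[33,14],[43,0],[44,19],[45,0]]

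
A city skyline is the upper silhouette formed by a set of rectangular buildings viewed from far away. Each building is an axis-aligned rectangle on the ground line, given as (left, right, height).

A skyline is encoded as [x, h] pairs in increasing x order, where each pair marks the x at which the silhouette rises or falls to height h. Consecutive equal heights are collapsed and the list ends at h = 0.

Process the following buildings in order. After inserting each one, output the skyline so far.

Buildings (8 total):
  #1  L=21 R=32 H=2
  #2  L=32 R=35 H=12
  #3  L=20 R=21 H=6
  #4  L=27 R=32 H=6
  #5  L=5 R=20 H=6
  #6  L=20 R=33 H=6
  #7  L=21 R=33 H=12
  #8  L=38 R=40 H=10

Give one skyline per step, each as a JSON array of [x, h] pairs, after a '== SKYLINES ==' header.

== SKYLINES ==
[[21,2],[32,0]]
[[21,2],[32,12],[35,0]]
[[20,6],[21,2],[32,12],[35,0]]
[[20,6],[21,2],[27,6],[32,12],[35,0]]
[[5,6],[21,2],[27,6],[32,12],[35,0]]
[[5,6],[32,12],[35,0]]
[[5,6],[21,12],[35,0]]
[[5,6],[21,12],[35,0],[38,10],[40,0]]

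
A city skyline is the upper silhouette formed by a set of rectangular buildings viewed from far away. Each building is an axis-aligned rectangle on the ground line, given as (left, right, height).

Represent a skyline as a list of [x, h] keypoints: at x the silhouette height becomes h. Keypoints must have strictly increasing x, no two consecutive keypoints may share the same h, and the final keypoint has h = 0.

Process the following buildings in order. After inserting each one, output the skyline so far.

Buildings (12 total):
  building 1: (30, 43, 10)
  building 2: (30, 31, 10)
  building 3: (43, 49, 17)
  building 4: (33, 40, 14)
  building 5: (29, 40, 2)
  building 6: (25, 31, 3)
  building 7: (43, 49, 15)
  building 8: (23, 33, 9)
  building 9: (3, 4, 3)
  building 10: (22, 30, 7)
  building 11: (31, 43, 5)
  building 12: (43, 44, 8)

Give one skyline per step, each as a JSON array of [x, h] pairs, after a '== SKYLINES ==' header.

== SKYLINES ==
[[30,10],[43,0]]
[[30,10],[43,0]]
[[30,10],[43,17],[49,0]]
[[30,10],[33,14],[40,10],[43,17],[49,0]]
[[29,2],[30,10],[33,14],[40,10],[43,17],[49,0]]
[[25,3],[30,10],[33,14],[40,10],[43,17],[49,0]]
[[25,3],[30,10],[33,14],[40,10],[43,17],[49,0]]
[[23,9],[30,10],[33,14],[40,10],[43,17],[49,0]]
[[3,3],[4,0],[23,9],[30,10],[33,14],[40,10],[43,17],[49,0]]
[[3,3],[4,0],[22,7],[23,9],[30,10],[33,14],[40,10],[43,17],[49,0]]
[[3,3],[4,0],[22,7],[23,9],[30,10],[33,14],[40,10],[43,17],[49,0]]
[[3,3],[4,0],[22,7],[23,9],[30,10],[33,14],[40,10],[43,17],[49,0]]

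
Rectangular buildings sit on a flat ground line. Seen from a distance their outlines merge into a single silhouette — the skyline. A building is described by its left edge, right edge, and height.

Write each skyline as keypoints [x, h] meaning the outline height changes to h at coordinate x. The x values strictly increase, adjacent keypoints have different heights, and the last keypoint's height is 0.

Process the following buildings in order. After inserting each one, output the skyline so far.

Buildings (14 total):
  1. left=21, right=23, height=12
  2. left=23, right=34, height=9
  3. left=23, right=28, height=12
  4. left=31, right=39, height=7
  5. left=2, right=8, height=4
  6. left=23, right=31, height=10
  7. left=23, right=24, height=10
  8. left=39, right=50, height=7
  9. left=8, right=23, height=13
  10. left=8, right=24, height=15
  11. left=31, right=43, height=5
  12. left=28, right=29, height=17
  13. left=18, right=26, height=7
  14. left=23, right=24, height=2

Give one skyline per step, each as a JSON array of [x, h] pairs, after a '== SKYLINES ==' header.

== SKYLINES ==
[[21,12],[23,0]]
[[21,12],[23,9],[34,0]]
[[21,12],[28,9],[34,0]]
[[21,12],[28,9],[34,7],[39,0]]
[[2,4],[8,0],[21,12],[28,9],[34,7],[39,0]]
[[2,4],[8,0],[21,12],[28,10],[31,9],[34,7],[39,0]]
[[2,4],[8,0],[21,12],[28,10],[31,9],[34,7],[39,0]]
[[2,4],[8,0],[21,12],[28,10],[31,9],[34,7],[50,0]]
[[2,4],[8,13],[23,12],[28,10],[31,9],[34,7],[50,0]]
[[2,4],[8,15],[24,12],[28,10],[31,9],[34,7],[50,0]]
[[2,4],[8,15],[24,12],[28,10],[31,9],[34,7],[50,0]]
[[2,4],[8,15],[24,12],[28,17],[29,10],[31,9],[34,7],[50,0]]
[[2,4],[8,15],[24,12],[28,17],[29,10],[31,9],[34,7],[50,0]]
[[2,4],[8,15],[24,12],[28,17],[29,10],[31,9],[34,7],[50,0]]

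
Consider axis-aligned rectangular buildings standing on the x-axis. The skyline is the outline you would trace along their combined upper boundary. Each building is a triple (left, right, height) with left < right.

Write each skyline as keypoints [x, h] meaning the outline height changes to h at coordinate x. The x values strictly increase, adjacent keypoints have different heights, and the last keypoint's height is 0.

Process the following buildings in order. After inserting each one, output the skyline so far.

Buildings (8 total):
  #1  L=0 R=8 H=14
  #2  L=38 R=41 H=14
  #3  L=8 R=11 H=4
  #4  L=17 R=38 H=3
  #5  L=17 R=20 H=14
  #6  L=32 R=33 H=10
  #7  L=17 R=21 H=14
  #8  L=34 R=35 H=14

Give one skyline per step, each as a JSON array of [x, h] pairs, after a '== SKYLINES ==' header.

== SKYLINES ==
[[0,14],[8,0]]
[[0,14],[8,0],[38,14],[41,0]]
[[0,14],[8,4],[11,0],[38,14],[41,0]]
[[0,14],[8,4],[11,0],[17,3],[38,14],[41,0]]
[[0,14],[8,4],[11,0],[17,14],[20,3],[38,14],[41,0]]
[[0,14],[8,4],[11,0],[17,14],[20,3],[32,10],[33,3],[38,14],[41,0]]
[[0,14],[8,4],[11,0],[17,14],[21,3],[32,10],[33,3],[38,14],[41,0]]
[[0,14],[8,4],[11,0],[17,14],[21,3],[32,10],[33,3],[34,14],[35,3],[38,14],[41,0]]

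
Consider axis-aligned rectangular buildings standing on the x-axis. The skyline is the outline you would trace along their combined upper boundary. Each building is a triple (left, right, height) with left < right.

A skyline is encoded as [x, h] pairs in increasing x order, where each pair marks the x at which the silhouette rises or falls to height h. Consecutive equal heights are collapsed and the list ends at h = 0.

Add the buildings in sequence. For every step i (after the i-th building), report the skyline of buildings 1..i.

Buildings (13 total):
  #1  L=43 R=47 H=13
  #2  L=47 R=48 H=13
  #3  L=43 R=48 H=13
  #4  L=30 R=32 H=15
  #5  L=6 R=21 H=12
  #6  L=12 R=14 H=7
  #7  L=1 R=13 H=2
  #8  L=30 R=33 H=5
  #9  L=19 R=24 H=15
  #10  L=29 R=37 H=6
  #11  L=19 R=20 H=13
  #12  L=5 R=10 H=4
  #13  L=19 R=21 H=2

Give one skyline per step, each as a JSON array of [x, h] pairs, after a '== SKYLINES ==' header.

== SKYLINES ==
[[43,13],[47,0]]
[[43,13],[48,0]]
[[43,13],[48,0]]
[[30,15],[32,0],[43,13],[48,0]]
[[6,12],[21,0],[30,15],[32,0],[43,13],[48,0]]
[[6,12],[21,0],[30,15],[32,0],[43,13],[48,0]]
[[1,2],[6,12],[21,0],[30,15],[32,0],[43,13],[48,0]]
[[1,2],[6,12],[21,0],[30,15],[32,5],[33,0],[43,13],[48,0]]
[[1,2],[6,12],[19,15],[24,0],[30,15],[32,5],[33,0],[43,13],[48,0]]
[[1,2],[6,12],[19,15],[24,0],[29,6],[30,15],[32,6],[37,0],[43,13],[48,0]]
[[1,2],[6,12],[19,15],[24,0],[29,6],[30,15],[32,6],[37,0],[43,13],[48,0]]
[[1,2],[5,4],[6,12],[19,15],[24,0],[29,6],[30,15],[32,6],[37,0],[43,13],[48,0]]
[[1,2],[5,4],[6,12],[19,15],[24,0],[29,6],[30,15],[32,6],[37,0],[43,13],[48,0]]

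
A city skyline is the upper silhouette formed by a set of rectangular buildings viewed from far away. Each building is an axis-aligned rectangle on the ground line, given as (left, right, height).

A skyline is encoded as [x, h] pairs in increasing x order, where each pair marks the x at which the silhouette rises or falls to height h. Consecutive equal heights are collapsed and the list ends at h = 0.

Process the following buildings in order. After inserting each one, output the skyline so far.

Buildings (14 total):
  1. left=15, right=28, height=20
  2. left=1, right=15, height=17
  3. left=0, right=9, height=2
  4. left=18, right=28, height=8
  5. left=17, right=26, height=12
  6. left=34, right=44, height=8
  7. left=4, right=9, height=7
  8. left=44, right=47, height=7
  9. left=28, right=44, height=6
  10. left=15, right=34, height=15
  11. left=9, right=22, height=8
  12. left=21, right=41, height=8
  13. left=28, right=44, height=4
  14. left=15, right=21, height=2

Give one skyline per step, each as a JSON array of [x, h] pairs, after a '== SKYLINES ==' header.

== SKYLINES ==
[[15,20],[28,0]]
[[1,17],[15,20],[28,0]]
[[0,2],[1,17],[15,20],[28,0]]
[[0,2],[1,17],[15,20],[28,0]]
[[0,2],[1,17],[15,20],[28,0]]
[[0,2],[1,17],[15,20],[28,0],[34,8],[44,0]]
[[0,2],[1,17],[15,20],[28,0],[34,8],[44,0]]
[[0,2],[1,17],[15,20],[28,0],[34,8],[44,7],[47,0]]
[[0,2],[1,17],[15,20],[28,6],[34,8],[44,7],[47,0]]
[[0,2],[1,17],[15,20],[28,15],[34,8],[44,7],[47,0]]
[[0,2],[1,17],[15,20],[28,15],[34,8],[44,7],[47,0]]
[[0,2],[1,17],[15,20],[28,15],[34,8],[44,7],[47,0]]
[[0,2],[1,17],[15,20],[28,15],[34,8],[44,7],[47,0]]
[[0,2],[1,17],[15,20],[28,15],[34,8],[44,7],[47,0]]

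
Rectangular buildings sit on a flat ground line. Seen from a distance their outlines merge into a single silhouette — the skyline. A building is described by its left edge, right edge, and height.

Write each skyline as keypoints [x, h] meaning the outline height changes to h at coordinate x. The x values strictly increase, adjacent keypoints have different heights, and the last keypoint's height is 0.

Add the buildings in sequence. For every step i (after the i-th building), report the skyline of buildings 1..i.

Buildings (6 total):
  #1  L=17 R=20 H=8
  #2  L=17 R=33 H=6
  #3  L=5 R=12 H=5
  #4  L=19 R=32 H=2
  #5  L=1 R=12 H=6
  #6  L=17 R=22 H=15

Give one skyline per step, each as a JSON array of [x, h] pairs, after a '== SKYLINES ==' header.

== SKYLINES ==
[[17,8],[20,0]]
[[17,8],[20,6],[33,0]]
[[5,5],[12,0],[17,8],[20,6],[33,0]]
[[5,5],[12,0],[17,8],[20,6],[33,0]]
[[1,6],[12,0],[17,8],[20,6],[33,0]]
[[1,6],[12,0],[17,15],[22,6],[33,0]]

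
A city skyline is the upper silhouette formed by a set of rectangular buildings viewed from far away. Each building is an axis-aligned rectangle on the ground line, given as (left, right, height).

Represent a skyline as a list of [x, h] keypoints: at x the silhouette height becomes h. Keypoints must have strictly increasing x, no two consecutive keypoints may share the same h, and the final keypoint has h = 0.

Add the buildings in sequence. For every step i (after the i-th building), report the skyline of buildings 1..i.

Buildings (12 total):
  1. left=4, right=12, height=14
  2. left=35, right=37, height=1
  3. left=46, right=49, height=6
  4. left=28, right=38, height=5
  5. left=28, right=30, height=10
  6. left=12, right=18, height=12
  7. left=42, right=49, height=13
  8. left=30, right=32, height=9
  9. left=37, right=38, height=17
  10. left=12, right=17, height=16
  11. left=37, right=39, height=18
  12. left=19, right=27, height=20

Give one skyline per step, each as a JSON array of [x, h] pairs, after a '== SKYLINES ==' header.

== SKYLINES ==
[[4,14],[12,0]]
[[4,14],[12,0],[35,1],[37,0]]
[[4,14],[12,0],[35,1],[37,0],[46,6],[49,0]]
[[4,14],[12,0],[28,5],[38,0],[46,6],[49,0]]
[[4,14],[12,0],[28,10],[30,5],[38,0],[46,6],[49,0]]
[[4,14],[12,12],[18,0],[28,10],[30,5],[38,0],[46,6],[49,0]]
[[4,14],[12,12],[18,0],[28,10],[30,5],[38,0],[42,13],[49,0]]
[[4,14],[12,12],[18,0],[28,10],[30,9],[32,5],[38,0],[42,13],[49,0]]
[[4,14],[12,12],[18,0],[28,10],[30,9],[32,5],[37,17],[38,0],[42,13],[49,0]]
[[4,14],[12,16],[17,12],[18,0],[28,10],[30,9],[32,5],[37,17],[38,0],[42,13],[49,0]]
[[4,14],[12,16],[17,12],[18,0],[28,10],[30,9],[32,5],[37,18],[39,0],[42,13],[49,0]]
[[4,14],[12,16],[17,12],[18,0],[19,20],[27,0],[28,10],[30,9],[32,5],[37,18],[39,0],[42,13],[49,0]]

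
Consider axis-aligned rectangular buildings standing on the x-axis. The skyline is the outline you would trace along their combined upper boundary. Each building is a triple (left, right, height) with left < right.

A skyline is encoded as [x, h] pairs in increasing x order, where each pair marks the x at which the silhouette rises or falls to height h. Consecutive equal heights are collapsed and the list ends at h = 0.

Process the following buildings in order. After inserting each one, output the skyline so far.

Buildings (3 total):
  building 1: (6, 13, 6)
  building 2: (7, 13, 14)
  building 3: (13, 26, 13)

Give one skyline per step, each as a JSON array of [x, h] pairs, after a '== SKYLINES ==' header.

== SKYLINES ==
[[6,6],[13,0]]
[[6,6],[7,14],[13,0]]
[[6,6],[7,14],[13,13],[26,0]]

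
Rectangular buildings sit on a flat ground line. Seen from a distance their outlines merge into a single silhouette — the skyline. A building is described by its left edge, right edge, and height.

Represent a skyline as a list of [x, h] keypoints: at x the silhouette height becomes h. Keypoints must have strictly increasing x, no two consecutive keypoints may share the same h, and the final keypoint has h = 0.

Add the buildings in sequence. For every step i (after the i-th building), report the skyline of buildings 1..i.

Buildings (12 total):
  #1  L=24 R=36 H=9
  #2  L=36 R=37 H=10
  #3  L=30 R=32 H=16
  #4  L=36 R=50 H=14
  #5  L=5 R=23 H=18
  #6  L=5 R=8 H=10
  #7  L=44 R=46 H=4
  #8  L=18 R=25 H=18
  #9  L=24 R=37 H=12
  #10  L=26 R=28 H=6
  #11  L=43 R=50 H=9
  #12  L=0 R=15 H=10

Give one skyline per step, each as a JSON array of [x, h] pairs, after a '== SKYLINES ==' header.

== SKYLINES ==
[[24,9],[36,0]]
[[24,9],[36,10],[37,0]]
[[24,9],[30,16],[32,9],[36,10],[37,0]]
[[24,9],[30,16],[32,9],[36,14],[50,0]]
[[5,18],[23,0],[24,9],[30,16],[32,9],[36,14],[50,0]]
[[5,18],[23,0],[24,9],[30,16],[32,9],[36,14],[50,0]]
[[5,18],[23,0],[24,9],[30,16],[32,9],[36,14],[50,0]]
[[5,18],[25,9],[30,16],[32,9],[36,14],[50,0]]
[[5,18],[25,12],[30,16],[32,12],[36,14],[50,0]]
[[5,18],[25,12],[30,16],[32,12],[36,14],[50,0]]
[[5,18],[25,12],[30,16],[32,12],[36,14],[50,0]]
[[0,10],[5,18],[25,12],[30,16],[32,12],[36,14],[50,0]]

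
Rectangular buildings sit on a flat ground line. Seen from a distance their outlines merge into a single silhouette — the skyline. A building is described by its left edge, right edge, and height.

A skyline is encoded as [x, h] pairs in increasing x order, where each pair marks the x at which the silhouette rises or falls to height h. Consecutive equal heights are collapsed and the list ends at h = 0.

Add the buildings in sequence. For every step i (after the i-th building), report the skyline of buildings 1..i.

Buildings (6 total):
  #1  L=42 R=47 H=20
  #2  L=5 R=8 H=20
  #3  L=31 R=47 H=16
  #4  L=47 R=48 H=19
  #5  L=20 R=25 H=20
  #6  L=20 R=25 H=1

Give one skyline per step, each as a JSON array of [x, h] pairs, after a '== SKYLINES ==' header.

== SKYLINES ==
[[42,20],[47,0]]
[[5,20],[8,0],[42,20],[47,0]]
[[5,20],[8,0],[31,16],[42,20],[47,0]]
[[5,20],[8,0],[31,16],[42,20],[47,19],[48,0]]
[[5,20],[8,0],[20,20],[25,0],[31,16],[42,20],[47,19],[48,0]]
[[5,20],[8,0],[20,20],[25,0],[31,16],[42,20],[47,19],[48,0]]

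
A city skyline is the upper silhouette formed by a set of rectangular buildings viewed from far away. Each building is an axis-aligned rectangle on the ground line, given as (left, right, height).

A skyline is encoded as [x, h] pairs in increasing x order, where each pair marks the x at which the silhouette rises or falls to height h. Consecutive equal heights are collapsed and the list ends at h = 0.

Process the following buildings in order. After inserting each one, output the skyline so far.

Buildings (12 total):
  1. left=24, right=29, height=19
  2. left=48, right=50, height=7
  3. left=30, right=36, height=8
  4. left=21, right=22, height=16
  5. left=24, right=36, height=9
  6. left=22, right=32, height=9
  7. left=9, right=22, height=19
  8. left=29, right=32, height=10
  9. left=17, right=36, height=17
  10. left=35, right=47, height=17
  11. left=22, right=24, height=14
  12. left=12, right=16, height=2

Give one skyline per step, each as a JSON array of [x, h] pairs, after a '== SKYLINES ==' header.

== SKYLINES ==
[[24,19],[29,0]]
[[24,19],[29,0],[48,7],[50,0]]
[[24,19],[29,0],[30,8],[36,0],[48,7],[50,0]]
[[21,16],[22,0],[24,19],[29,0],[30,8],[36,0],[48,7],[50,0]]
[[21,16],[22,0],[24,19],[29,9],[36,0],[48,7],[50,0]]
[[21,16],[22,9],[24,19],[29,9],[36,0],[48,7],[50,0]]
[[9,19],[22,9],[24,19],[29,9],[36,0],[48,7],[50,0]]
[[9,19],[22,9],[24,19],[29,10],[32,9],[36,0],[48,7],[50,0]]
[[9,19],[22,17],[24,19],[29,17],[36,0],[48,7],[50,0]]
[[9,19],[22,17],[24,19],[29,17],[47,0],[48,7],[50,0]]
[[9,19],[22,17],[24,19],[29,17],[47,0],[48,7],[50,0]]
[[9,19],[22,17],[24,19],[29,17],[47,0],[48,7],[50,0]]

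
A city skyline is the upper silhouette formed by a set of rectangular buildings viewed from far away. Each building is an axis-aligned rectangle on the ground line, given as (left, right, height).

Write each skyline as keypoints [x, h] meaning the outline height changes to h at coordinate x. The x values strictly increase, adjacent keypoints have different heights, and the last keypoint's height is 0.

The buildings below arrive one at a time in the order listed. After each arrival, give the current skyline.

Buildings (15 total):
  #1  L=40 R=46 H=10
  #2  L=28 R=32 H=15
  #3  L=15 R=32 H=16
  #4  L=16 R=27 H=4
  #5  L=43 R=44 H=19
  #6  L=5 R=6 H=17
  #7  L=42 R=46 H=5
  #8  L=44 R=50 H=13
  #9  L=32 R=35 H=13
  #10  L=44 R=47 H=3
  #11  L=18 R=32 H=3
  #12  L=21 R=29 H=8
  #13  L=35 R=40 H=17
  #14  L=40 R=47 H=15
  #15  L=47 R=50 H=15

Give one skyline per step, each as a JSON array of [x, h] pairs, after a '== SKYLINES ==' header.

== SKYLINES ==
[[40,10],[46,0]]
[[28,15],[32,0],[40,10],[46,0]]
[[15,16],[32,0],[40,10],[46,0]]
[[15,16],[32,0],[40,10],[46,0]]
[[15,16],[32,0],[40,10],[43,19],[44,10],[46,0]]
[[5,17],[6,0],[15,16],[32,0],[40,10],[43,19],[44,10],[46,0]]
[[5,17],[6,0],[15,16],[32,0],[40,10],[43,19],[44,10],[46,0]]
[[5,17],[6,0],[15,16],[32,0],[40,10],[43,19],[44,13],[50,0]]
[[5,17],[6,0],[15,16],[32,13],[35,0],[40,10],[43,19],[44,13],[50,0]]
[[5,17],[6,0],[15,16],[32,13],[35,0],[40,10],[43,19],[44,13],[50,0]]
[[5,17],[6,0],[15,16],[32,13],[35,0],[40,10],[43,19],[44,13],[50,0]]
[[5,17],[6,0],[15,16],[32,13],[35,0],[40,10],[43,19],[44,13],[50,0]]
[[5,17],[6,0],[15,16],[32,13],[35,17],[40,10],[43,19],[44,13],[50,0]]
[[5,17],[6,0],[15,16],[32,13],[35,17],[40,15],[43,19],[44,15],[47,13],[50,0]]
[[5,17],[6,0],[15,16],[32,13],[35,17],[40,15],[43,19],[44,15],[50,0]]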